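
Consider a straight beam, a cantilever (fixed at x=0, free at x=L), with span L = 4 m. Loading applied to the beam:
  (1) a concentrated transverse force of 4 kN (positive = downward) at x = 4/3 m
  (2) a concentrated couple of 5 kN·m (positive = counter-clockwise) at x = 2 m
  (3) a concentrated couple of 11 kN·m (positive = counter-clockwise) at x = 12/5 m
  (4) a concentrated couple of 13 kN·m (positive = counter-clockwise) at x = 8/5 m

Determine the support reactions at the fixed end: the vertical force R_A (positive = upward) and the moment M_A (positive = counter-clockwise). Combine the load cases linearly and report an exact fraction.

Load 1 — point force P=4 kN at a=4/3 m (b=L-a=8/3):
  R_A = P = 4 kN
  M_A = Pa = 4·(4/3) = 16/3 kN·m
Load 2 — applied couple M₀=5 kN·m at a=2 m (b=L-a=2):
  R_A = 0 kN
  M_A = -M₀ = -5 kN·m
Load 3 — applied couple M₀=11 kN·m at a=12/5 m (b=L-a=8/5):
  R_A = 0 kN
  M_A = -M₀ = -11 kN·m
Load 4 — applied couple M₀=13 kN·m at a=8/5 m (b=L-a=12/5):
  R_A = 0 kN
  M_A = -M₀ = -13 kN·m
Superposition: R_A = 4 kN, M_A = -71/3 kN·m

R_A = 4 kN, M_A = -71/3 kN·m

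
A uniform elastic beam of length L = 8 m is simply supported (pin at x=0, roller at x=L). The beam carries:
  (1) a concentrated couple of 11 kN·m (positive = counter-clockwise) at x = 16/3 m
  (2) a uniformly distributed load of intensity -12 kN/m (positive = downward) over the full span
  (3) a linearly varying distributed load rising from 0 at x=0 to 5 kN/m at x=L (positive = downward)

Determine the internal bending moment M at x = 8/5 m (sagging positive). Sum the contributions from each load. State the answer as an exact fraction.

M(8/5) = -49 kN·m

Load 1 — applied couple M₀=11 kN·m at a=16/3 m (b=L-a=8/3):
  M_1 = M₀x/L  [x≤a] = 11·(8/5)/8 = 11/5 kN·m
Load 2 — uniform load w=-12 kN/m over full span:
  M_2 = wx(L-x)/2 = (-12)·(8/5)·(8-(8/5))/2 = -1536/25 kN·m
Load 3 — triangular load w₀=5 kN/m (0→w₀ over full span):
  M_3 = w₀Lx/6 - w₀x³/(6L) = 5·8·(8/5)/6 - 5·(8/5)³/(6·8) = 256/25 kN·m
Superposition: M = Σ M_i = -49 kN·m ≈ -49.000000 kN·m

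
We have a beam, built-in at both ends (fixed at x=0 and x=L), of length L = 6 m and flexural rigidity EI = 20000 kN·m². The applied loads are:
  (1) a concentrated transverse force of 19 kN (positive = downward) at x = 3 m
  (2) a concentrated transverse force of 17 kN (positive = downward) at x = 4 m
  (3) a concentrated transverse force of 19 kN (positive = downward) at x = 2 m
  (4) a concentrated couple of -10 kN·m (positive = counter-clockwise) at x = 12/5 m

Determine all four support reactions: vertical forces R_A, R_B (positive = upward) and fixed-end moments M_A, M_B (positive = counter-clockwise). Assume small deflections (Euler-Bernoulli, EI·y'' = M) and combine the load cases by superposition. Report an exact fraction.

Load 1 — point force P=19 kN at a=3 m (b=L-a=3):
  R_A = Pb²(3a+b)/L³ = 19·3²·(3·3+3)/6³ = 19/2 kN
  M_A = Pab²/L² = 19·3·3²/6² = 57/4 kN·m
  R_B = Pa²(a+3b)/L³ = 19·3²·(3+3·3)/6³ = 19/2 kN
  M_B = -Pa²b/L² = -19·3²·3/6² = -57/4 kN·m
Load 2 — point force P=17 kN at a=4 m (b=L-a=2):
  R_A = Pb²(3a+b)/L³ = 17·2²·(3·4+2)/6³ = 119/27 kN
  M_A = Pab²/L² = 17·4·2²/6² = 68/9 kN·m
  R_B = Pa²(a+3b)/L³ = 17·4²·(4+3·2)/6³ = 340/27 kN
  M_B = -Pa²b/L² = -17·4²·2/6² = -136/9 kN·m
Load 3 — point force P=19 kN at a=2 m (b=L-a=4):
  R_A = Pb²(3a+b)/L³ = 19·4²·(3·2+4)/6³ = 380/27 kN
  M_A = Pab²/L² = 19·2·4²/6² = 152/9 kN·m
  R_B = Pa²(a+3b)/L³ = 19·2²·(2+3·4)/6³ = 133/27 kN
  M_B = -Pa²b/L² = -19·2²·4/6² = -76/9 kN·m
Load 4 — applied couple M₀=-10 kN·m at a=12/5 m (b=L-a=18/5):
  R_A = 6M₀ab/L³ = 6·(-10)·(12/5)·(18/5)/6³ = -12/5 kN
  M_A = M₀b(2a-b)/L² = (-10)·(18/5)·(2·(12/5)-(18/5))/6² = -6/5 kN·m
  R_B = -6M₀ab/L³ = -6·(-10)·(12/5)·(18/5)/6³ = 12/5 kN
  M_B = M₀a(2b-a)/L² = (-10)·(12/5)·(2·(18/5)-(12/5))/6² = -16/5 kN·m
Superposition: R_A = 6907/270 kN, M_A = 6749/180 kN·m, R_B = 7943/270 kN, M_B = -7381/180 kN·m

R_A = 6907/270 kN, M_A = 6749/180 kN·m, R_B = 7943/270 kN, M_B = -7381/180 kN·m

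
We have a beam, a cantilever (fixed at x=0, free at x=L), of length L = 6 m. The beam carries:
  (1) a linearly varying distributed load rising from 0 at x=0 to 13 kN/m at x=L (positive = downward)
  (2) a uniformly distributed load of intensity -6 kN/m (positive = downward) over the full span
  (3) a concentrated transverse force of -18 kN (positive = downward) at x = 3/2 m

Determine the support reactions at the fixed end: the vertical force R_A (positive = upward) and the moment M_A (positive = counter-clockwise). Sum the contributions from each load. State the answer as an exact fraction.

Load 1 — triangular load w₀=13 kN/m (0→w₀ over full span):
  R_A = w₀L/2 = 13·6/2 = 39 kN
  M_A = w₀L²/3 = 13·6²/3 = 156 kN·m
Load 2 — uniform load w=-6 kN/m over full span:
  R_A = wL = (-6)·6 = -36 kN
  M_A = wL²/2 = (-6)·6²/2 = -108 kN·m
Load 3 — point force P=-18 kN at a=3/2 m (b=L-a=9/2):
  R_A = P = (-18) = -18 kN
  M_A = Pa = (-18)·(3/2) = -27 kN·m
Superposition: R_A = -15 kN, M_A = 21 kN·m

R_A = -15 kN, M_A = 21 kN·m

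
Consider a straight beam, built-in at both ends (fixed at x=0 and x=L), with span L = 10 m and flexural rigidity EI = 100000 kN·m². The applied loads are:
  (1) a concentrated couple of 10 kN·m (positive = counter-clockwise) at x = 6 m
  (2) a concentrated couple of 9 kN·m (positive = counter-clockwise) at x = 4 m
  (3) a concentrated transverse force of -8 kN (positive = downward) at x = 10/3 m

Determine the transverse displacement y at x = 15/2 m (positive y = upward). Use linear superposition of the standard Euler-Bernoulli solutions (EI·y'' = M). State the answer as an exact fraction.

Load 1 — applied couple M₀=10 kN·m at a=6 m (b=L-a=4):
  y_1 = (R_Ax³/6 - M_Ax²/2 - M₀(x-a)²/2)/EI  [x>a] with R_A=36/25, M_A=16/5 = ((36/25)·(15/2)³/6 - (16/5)·(15/2)²/2 - 10·((15/2)-6)²/2)/100000 = 0 m
Load 2 — applied couple M₀=9 kN·m at a=4 m (b=L-a=6):
  y_2 = (R_Ax³/6 - M_Ax²/2 - M₀(x-a)²/2)/EI  [x>a] with R_A=162/125, M_A=27/25 = ((162/125)·(15/2)³/6 - (27/25)·(15/2)²/2 - 9·((15/2)-4)²/2)/100000 = 9/160000 m
Load 3 — point force P=-8 kN at a=10/3 m (b=L-a=20/3):
  y_3 = -Pa²(L-x)²(3bL-(3b+a)(L-x))/(6L³EI)  [x>a] = -(-8)·(10/3)²·(10-(15/2))²·(3·(20/3)·10-(3·(20/3)+(10/3))·(10-(15/2)))/(6·10³·100000) = 17/129600 m
Superposition: y = Σ y_i = 2429/12960000 m ≈ 0.000187 m

y(15/2) = 2429/12960000 m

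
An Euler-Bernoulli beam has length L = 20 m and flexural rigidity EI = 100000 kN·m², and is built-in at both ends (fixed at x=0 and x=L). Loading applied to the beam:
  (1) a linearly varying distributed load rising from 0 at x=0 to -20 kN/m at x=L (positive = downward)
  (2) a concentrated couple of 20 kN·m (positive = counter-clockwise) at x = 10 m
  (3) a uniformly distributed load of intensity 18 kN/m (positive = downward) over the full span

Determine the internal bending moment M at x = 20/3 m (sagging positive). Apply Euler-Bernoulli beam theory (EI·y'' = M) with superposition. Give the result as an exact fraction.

M(20/3) = 9805/81 kN·m

Load 1 — triangular load w₀=-20 kN/m (0→w₀ over full span):
  M_1 = 3w₀Lx/20 - w₀L²/30 - w₀x³/(6L) = 3·(-20)·20·(20/3)/20 - (-20)·20²/30 - (-20)·(20/3)³/(6·20) = -6800/81 kN·m
Load 2 — applied couple M₀=20 kN·m at a=10 m (b=L-a=10):
  M_2 = R_Ax - M_A  [x≤a] with R_A=3/2, M_A=5 = (3/2)·(20/3) - 5 = 5 kN·m
Load 3 — uniform load w=18 kN/m over full span:
  M_3 = wLx/2 - wL²/12 - wx²/2 = 18·20·(20/3)/2 - 18·20²/12 - 18·(20/3)²/2 = 200 kN·m
Superposition: M = Σ M_i = 9805/81 kN·m ≈ 121.049383 kN·m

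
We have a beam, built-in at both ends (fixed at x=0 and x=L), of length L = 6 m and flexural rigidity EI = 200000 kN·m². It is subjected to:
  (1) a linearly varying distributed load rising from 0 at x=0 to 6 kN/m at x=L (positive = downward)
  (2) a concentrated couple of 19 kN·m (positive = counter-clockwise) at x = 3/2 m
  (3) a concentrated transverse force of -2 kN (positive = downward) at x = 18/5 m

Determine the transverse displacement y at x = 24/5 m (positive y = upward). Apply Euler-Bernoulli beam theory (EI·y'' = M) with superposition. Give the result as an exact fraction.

Load 1 — triangular load w₀=6 kN/m (0→w₀ over full span):
  y_1 = -w₀x²(L-x)²(x+2L)/(120LEI) = -6·(24/5)²·(6-(24/5))²·((24/5)+2·6)/(120·6·200000) = -1134/48828125 m
Load 2 — applied couple M₀=19 kN·m at a=3/2 m (b=L-a=9/2):
  y_2 = (R_Ax³/6 - M_Ax²/2 - M₀(x-a)²/2)/EI  [x>a] with R_A=57/16, M_A=-57/16 = ((57/16)·(24/5)³/6 - (-57/16)·(24/5)²/2 - 19·((24/5)-(3/2))²/2)/200000 = 3249/200000000 m
Load 3 — point force P=-2 kN at a=18/5 m (b=L-a=12/5):
  y_3 = -Pa²(L-x)²(3bL-(3b+a)(L-x))/(6L³EI)  [x>a] = -(-2)·(18/5)²·(6-(24/5))²·(3·(12/5)·6-(3·(12/5)+(18/5))·(6-(24/5)))/(6·6³·200000) = 1701/390625000 m
Superposition: y = Σ y_i = -65619/25000000000 m ≈ -0.000003 m

y(24/5) = -65619/25000000000 m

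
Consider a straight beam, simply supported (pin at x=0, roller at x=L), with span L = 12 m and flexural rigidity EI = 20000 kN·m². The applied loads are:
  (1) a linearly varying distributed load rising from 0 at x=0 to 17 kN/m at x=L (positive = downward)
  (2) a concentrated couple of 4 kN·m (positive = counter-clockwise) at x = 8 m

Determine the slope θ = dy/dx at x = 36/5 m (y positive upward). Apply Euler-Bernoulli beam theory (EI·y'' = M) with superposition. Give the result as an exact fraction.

θ(36/5) = 36271/4687500 rad

Load 1 — triangular load w₀=17 kN/m (0→w₀ over full span):
  θ_1 = -w₀(7L⁴-30L²x²+15x⁴)/(360LEI) = -17·(7·12⁴-30·12²·(36/5)²+15·(36/5)⁴)/(360·12·20000) = 2958/390625 rad
Load 2 — applied couple M₀=4 kN·m at a=8 m (b=L-a=4):
  θ_2 = (M₀x²/(2L)+C₁)/EI  [x≤a] with C₁=M₀(3b²-L²)/(6L)=-16/3 = (4·(36/5)²/(2·12)+(-16/3))/20000 = 31/187500 rad
Superposition: θ = Σ θ_i = 36271/4687500 rad ≈ 0.007738 rad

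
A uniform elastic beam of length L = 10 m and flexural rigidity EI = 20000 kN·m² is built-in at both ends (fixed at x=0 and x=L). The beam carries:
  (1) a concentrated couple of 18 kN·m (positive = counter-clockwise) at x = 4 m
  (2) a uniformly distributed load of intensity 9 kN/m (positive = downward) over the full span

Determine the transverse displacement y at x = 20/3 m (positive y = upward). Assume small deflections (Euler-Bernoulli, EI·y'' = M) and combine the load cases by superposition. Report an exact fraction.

y(20/3) = -571/67500 m

Load 1 — applied couple M₀=18 kN·m at a=4 m (b=L-a=6):
  y_1 = (R_Ax³/6 - M_Ax²/2 - M₀(x-a)²/2)/EI  [x>a] with R_A=324/125, M_A=54/25 = ((324/125)·(20/3)³/6 - (54/25)·(20/3)²/2 - 18·((20/3)-4)²/2)/20000 = 1/1250 m
Load 2 — uniform load w=9 kN/m over full span:
  y_2 = -wx²(L-x)²/(24EI) = -9·(20/3)²·(10-(20/3))²/(24·20000) = -1/108 m
Superposition: y = Σ y_i = -571/67500 m ≈ -0.008459 m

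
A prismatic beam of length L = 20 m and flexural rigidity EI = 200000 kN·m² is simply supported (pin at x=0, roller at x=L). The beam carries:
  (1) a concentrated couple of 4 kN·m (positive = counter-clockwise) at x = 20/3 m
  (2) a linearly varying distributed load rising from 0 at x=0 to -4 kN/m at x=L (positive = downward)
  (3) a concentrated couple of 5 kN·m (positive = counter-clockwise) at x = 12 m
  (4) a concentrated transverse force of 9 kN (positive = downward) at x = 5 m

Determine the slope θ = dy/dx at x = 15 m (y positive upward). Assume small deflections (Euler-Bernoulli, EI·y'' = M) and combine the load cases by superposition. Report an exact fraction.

Load 1 — applied couple M₀=4 kN·m at a=20/3 m (b=L-a=40/3):
  θ_1 = (M₀x²/(2L)-M₀(x-a)+C₁)/EI  [x>a] with C₁=M₀(3b²-L²)/(6L)=40/9 = (4·15²/(2·20)-4·(15-(20/3))+(40/9))/200000 = -23/720000 rad
Load 2 — triangular load w₀=-4 kN/m (0→w₀ over full span):
  θ_2 = -w₀(7L⁴-30L²x²+15x⁴)/(360LEI) = -(-4)·(7·20⁴-30·20²·15²+15·15⁴)/(360·20·200000) = -1313/576000 rad
Load 3 — applied couple M₀=5 kN·m at a=12 m (b=L-a=8):
  θ_3 = (M₀x²/(2L)-M₀(x-a)+C₁)/EI  [x>a] with C₁=M₀(3b²-L²)/(6L)=-26/3 = (5·15²/(2·20)-5·(15-12)+(-26/3))/200000 = 107/4800000 rad
Load 4 — point force P=9 kN at a=5 m (b=L-a=15):
  θ_4 = -Pa(2L²-6Lx+3x²+a²)/(6LEI)  [x>a] = -9·5·(2·20²-6·20·15+3·15²+5²)/(6·20·200000) = 9/16000 rad
Superposition: θ = Σ θ_i = -259/150000 rad ≈ -0.001727 rad

θ(15) = -259/150000 rad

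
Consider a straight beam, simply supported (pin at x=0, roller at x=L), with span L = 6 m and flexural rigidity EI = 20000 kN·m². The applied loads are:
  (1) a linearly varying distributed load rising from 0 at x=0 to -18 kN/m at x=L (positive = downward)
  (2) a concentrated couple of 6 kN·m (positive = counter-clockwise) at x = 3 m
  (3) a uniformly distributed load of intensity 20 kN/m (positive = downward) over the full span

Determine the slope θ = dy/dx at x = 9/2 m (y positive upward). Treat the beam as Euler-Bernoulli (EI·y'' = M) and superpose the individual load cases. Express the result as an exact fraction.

Load 1 — triangular load w₀=-18 kN/m (0→w₀ over full span):
  θ_1 = -w₀(7L⁴-30L²x²+15x⁴)/(360LEI) = -(-18)·(7·6⁴-30·6²·(9/2)²+15·(9/2)⁴)/(360·6·20000) = -35451/12800000 rad
Load 2 — applied couple M₀=6 kN·m at a=3 m (b=L-a=3):
  θ_2 = (M₀x²/(2L)-M₀(x-a)+C₁)/EI  [x>a] with C₁=M₀(3b²-L²)/(6L)=-3/2 = (6·(9/2)²/(2·6)-6·((9/2)-3)+(-3/2))/20000 = -3/160000 rad
Load 3 — uniform load w=20 kN/m over full span:
  θ_3 = -w(L³-6Lx²+4x³)/(24EI) = -20·(6³-6·6·(9/2)²+4·(9/2)³)/(24·20000) = 99/16000 rad
Superposition: θ = Σ θ_i = 43509/12800000 rad ≈ 0.003399 rad

θ(9/2) = 43509/12800000 rad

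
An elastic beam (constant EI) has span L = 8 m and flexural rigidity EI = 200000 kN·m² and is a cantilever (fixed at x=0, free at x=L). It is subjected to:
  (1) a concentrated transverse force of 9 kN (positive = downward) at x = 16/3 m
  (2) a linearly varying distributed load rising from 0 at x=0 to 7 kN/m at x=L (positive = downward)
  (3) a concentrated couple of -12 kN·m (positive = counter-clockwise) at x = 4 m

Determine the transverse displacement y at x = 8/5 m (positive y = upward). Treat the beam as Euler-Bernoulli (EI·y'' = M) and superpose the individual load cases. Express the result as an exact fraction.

y(8/5) = -177806/146484375 m

Load 1 — point force P=9 kN at a=16/3 m (b=L-a=8/3):
  y_1 = -Px²(3a-x)/(6EI)  [x≤a] = -9·(8/5)²·(3·(16/3)-(8/5))/(6·200000) = -108/390625 m
Load 2 — triangular load w₀=7 kN/m (0→w₀ over full span):
  y_2 = (w₀Lx³/12-w₀L²x²/6-w₀x⁵/(120L))/EI = (7·8·(8/5)³/12-7·8²·(8/5)²/6-7·(8/5)⁵/(120·8))/200000 = -126056/146484375 m
Load 3 — applied couple M₀=-12 kN·m at a=4 m (b=L-a=4):
  y_3 = M₀x²/(2EI)  [x≤a] = (-12)·(8/5)²/(2·200000) = -6/78125 m
Superposition: y = Σ y_i = -177806/146484375 m ≈ -0.001214 m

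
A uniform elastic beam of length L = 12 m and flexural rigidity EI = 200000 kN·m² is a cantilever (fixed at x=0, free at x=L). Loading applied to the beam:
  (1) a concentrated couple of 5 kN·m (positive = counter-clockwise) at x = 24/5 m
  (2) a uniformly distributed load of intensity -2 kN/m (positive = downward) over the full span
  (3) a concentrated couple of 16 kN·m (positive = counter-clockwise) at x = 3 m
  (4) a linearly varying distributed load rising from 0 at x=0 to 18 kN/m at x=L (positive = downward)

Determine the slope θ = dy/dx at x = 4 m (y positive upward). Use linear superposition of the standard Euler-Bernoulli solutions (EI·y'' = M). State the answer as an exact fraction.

θ(4) = -1601/150000 rad

Load 1 — applied couple M₀=5 kN·m at a=24/5 m (b=L-a=36/5):
  θ_1 = M₀x/EI  [x≤a] = 5·4/200000 = 1/10000 rad
Load 2 — uniform load w=-2 kN/m over full span:
  θ_2 = -wx(x²-3Lx+3L²)/(6EI) = -(-2)·4·(4²-3·12·4+3·12²)/(6·200000) = 19/9375 rad
Load 3 — applied couple M₀=16 kN·m at a=3 m (b=L-a=9):
  θ_3 = M₀a/EI  [x>a] = 16·3/200000 = 3/12500 rad
Load 4 — triangular load w₀=18 kN/m (0→w₀ over full span):
  θ_4 = (w₀Lx²/4-w₀L²x/3-w₀x⁴/(24L))/EI = (18·12·4²/4-18·12²·4/3-18·4⁴/(24·12))/200000 = -163/12500 rad
Superposition: θ = Σ θ_i = -1601/150000 rad ≈ -0.010673 rad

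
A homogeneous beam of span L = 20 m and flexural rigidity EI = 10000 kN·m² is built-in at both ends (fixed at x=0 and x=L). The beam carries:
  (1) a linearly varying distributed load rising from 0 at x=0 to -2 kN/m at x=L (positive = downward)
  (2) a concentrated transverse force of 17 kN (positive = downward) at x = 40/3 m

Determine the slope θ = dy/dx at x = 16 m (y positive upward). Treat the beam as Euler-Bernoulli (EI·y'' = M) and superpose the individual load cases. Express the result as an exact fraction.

θ(16) = 274/84375 rad

Load 1 — triangular load w₀=-2 kN/m (0→w₀ over full span):
  θ_1 = -w₀(2x(L-x)(L-2x)(x+2L)+x²(L-x)²)/(120LEI) = -(-2)·(2·16·(20-16)·(20-2·16)·(16+2·20)+16²·(20-16)²)/(120·20·10000) = -64/9375 rad
Load 2 — point force P=17 kN at a=40/3 m (b=L-a=20/3):
  θ_2 = Pa²(L-x)(2bL-(3b+a)(L-x))/(2L³EI)  [x>a] = 17·(40/3)²·(20-16)·(2·(20/3)·20-(3·(20/3)+(40/3))·(20-16))/(2·20³·10000) = 34/3375 rad
Superposition: θ = Σ θ_i = 274/84375 rad ≈ 0.003247 rad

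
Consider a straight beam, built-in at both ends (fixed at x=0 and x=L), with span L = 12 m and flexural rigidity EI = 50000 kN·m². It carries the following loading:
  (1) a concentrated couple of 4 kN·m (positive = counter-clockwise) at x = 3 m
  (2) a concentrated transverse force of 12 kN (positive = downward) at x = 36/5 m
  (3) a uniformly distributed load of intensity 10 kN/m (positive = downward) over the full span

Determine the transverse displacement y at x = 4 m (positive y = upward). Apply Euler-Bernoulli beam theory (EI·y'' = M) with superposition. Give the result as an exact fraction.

y(4) = -22697/2343750 m

Load 1 — applied couple M₀=4 kN·m at a=3 m (b=L-a=9):
  y_1 = (R_Ax³/6 - M_Ax²/2 - M₀(x-a)²/2)/EI  [x>a] with R_A=3/8, M_A=-3/4 = ((3/8)·4³/6 - (-3/4)·4²/2 - 4·(4-3)²/2)/50000 = 1/6250 m
Load 2 — point force P=12 kN at a=36/5 m (b=L-a=24/5):
  y_2 = -Pb²x²(3aL-(3a+b)x)/(6L³EI)  [x≤a] = -12·(24/5)²·4²·(3·(36/5)·12-(3·(36/5)+(24/5))·4)/(6·12³·50000) = -512/390625 m
Load 3 — uniform load w=10 kN/m over full span:
  y_3 = -wx²(L-x)²/(24EI) = -10·4²·(12-4)²/(24·50000) = -16/1875 m
Superposition: y = Σ y_i = -22697/2343750 m ≈ -0.009684 m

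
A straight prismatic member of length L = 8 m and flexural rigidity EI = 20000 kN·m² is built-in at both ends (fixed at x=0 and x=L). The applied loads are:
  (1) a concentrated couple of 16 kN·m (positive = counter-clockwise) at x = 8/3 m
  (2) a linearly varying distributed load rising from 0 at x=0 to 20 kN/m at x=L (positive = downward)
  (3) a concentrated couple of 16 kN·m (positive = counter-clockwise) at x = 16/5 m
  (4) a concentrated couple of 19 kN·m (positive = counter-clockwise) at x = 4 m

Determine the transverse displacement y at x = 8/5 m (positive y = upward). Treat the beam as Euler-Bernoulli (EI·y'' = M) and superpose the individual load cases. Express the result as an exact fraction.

Load 1 — applied couple M₀=16 kN·m at a=8/3 m (b=L-a=16/3):
  y_1 = (R_Ax³/6 - M_Ax²/2)/EI  [x≤a] with R_A=8/3, M_A=0 = ((8/3)·(8/5)³/6 - 0·(8/5)²/2)/20000 = 64/703125 m
Load 2 — triangular load w₀=20 kN/m (0→w₀ over full span):
  y_2 = -w₀x²(L-x)²(x+2L)/(120LEI) = -20·(8/5)²·(8-(8/5))²·((8/5)+2·8)/(120·8·20000) = -11264/5859375 m
Load 3 — applied couple M₀=16 kN·m at a=16/5 m (b=L-a=24/5):
  y_3 = (R_Ax³/6 - M_Ax²/2)/EI  [x≤a] with R_A=72/25, M_A=48/25 = ((72/25)·(8/5)³/6 - (48/25)·(8/5)²/2)/20000 = -48/1953125 m
Load 4 — applied couple M₀=19 kN·m at a=4 m (b=L-a=4):
  y_4 = (R_Ax³/6 - M_Ax²/2)/EI  [x≤a] with R_A=57/16, M_A=19/4 = ((57/16)·(8/5)³/6 - (19/4)·(8/5)²/2)/20000 = -57/312500 m
Superposition: y = Σ y_i = -143321/70312500 m ≈ -0.002038 m

y(8/5) = -143321/70312500 m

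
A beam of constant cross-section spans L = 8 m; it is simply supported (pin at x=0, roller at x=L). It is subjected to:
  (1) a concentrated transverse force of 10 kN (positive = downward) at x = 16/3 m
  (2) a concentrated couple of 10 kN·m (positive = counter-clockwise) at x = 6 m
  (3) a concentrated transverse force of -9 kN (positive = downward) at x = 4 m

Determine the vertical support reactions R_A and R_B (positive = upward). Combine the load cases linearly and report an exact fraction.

R_A = 1/12 kN, R_B = 11/12 kN

Load 1 — point force P=10 kN at a=16/3 m (b=L-a=8/3):
  R_A = Pb/L = 10·(8/3)/8 = 10/3 kN
  R_B = Pa/L = 10·(16/3)/8 = 20/3 kN
Load 2 — applied couple M₀=10 kN·m at a=6 m (b=L-a=2):
  R_A = M₀/L = 10/8 = 5/4 kN
  R_B = -M₀/L = -10/8 = -5/4 kN
Load 3 — point force P=-9 kN at a=4 m (b=L-a=4):
  R_A = Pb/L = (-9)·4/8 = -9/2 kN
  R_B = Pa/L = (-9)·4/8 = -9/2 kN
Superposition: R_A = 1/12 kN, R_B = 11/12 kN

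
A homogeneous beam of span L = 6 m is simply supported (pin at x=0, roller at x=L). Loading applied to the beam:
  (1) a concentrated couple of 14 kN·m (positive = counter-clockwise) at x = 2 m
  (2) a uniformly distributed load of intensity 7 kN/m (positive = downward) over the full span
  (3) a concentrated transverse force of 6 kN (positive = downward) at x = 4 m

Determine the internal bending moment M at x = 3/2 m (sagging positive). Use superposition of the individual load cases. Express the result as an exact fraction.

M(3/2) = 241/8 kN·m

Load 1 — applied couple M₀=14 kN·m at a=2 m (b=L-a=4):
  M_1 = M₀x/L  [x≤a] = 14·(3/2)/6 = 7/2 kN·m
Load 2 — uniform load w=7 kN/m over full span:
  M_2 = wx(L-x)/2 = 7·(3/2)·(6-(3/2))/2 = 189/8 kN·m
Load 3 — point force P=6 kN at a=4 m (b=L-a=2):
  M_3 = Pbx/L  [x≤a] = 6·2·(3/2)/6 = 3 kN·m
Superposition: M = Σ M_i = 241/8 kN·m ≈ 30.125000 kN·m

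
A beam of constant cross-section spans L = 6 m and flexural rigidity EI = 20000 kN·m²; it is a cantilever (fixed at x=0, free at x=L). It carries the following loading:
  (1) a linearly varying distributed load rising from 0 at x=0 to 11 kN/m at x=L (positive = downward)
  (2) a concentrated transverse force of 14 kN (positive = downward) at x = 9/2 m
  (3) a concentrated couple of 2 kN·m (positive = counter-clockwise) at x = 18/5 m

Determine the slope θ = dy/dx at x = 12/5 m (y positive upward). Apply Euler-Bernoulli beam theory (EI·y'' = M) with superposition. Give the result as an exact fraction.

θ(12/5) = -51621/3125000 rad

Load 1 — triangular load w₀=11 kN/m (0→w₀ over full span):
  θ_1 = (w₀Lx²/4-w₀L²x/3-w₀x⁴/(24L))/EI = (11·6·(12/5)²/4-11·6²·(12/5)/3-11·(12/5)⁴/(24·6))/20000 = -17523/1562500 rad
Load 2 — point force P=14 kN at a=9/2 m (b=L-a=3/2):
  θ_2 = -Px(2a-x)/(2EI)  [x≤a] = -14·(12/5)·(2·(9/2)-(12/5))/(2·20000) = -693/125000 rad
Load 3 — applied couple M₀=2 kN·m at a=18/5 m (b=L-a=12/5):
  θ_3 = M₀x/EI  [x≤a] = 2·(12/5)/20000 = 3/12500 rad
Superposition: θ = Σ θ_i = -51621/3125000 rad ≈ -0.016519 rad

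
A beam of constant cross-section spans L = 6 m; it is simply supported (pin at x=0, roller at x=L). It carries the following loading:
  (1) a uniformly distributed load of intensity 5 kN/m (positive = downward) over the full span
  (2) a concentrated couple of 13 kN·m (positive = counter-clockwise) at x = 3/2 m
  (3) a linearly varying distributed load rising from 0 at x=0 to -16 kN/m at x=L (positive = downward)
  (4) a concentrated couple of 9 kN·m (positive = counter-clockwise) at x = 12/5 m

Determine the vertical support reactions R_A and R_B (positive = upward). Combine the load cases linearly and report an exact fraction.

R_A = 8/3 kN, R_B = -62/3 kN

Load 1 — uniform load w=5 kN/m over full span:
  R_A = wL/2 = 5·6/2 = 15 kN
  R_B = wL/2 = 5·6/2 = 15 kN
Load 2 — applied couple M₀=13 kN·m at a=3/2 m (b=L-a=9/2):
  R_A = M₀/L = 13/6 kN
  R_B = -M₀/L = -13/6 kN
Load 3 — triangular load w₀=-16 kN/m (0→w₀ over full span):
  R_A = w₀L/6 = (-16)·6/6 = -16 kN
  R_B = w₀L/3 = (-16)·6/3 = -32 kN
Load 4 — applied couple M₀=9 kN·m at a=12/5 m (b=L-a=18/5):
  R_A = M₀/L = 9/6 = 3/2 kN
  R_B = -M₀/L = -9/6 = -3/2 kN
Superposition: R_A = 8/3 kN, R_B = -62/3 kN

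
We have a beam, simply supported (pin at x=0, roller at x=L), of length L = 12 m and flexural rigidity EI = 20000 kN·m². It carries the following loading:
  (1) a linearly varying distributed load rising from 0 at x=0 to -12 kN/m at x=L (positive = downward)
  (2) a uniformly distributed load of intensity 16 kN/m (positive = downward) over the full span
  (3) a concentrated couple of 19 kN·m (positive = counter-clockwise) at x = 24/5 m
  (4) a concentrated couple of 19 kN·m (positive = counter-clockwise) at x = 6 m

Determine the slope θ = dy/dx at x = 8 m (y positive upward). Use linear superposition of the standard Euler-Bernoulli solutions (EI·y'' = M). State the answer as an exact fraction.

Load 1 — triangular load w₀=-12 kN/m (0→w₀ over full span):
  θ_1 = -w₀(7L⁴-30L²x²+15x⁴)/(360LEI) = -(-12)·(7·12⁴-30·12²·8²+15·8⁴)/(360·12·20000) = -91/9375 rad
Load 2 — uniform load w=16 kN/m over full span:
  θ_2 = -w(L³-6Lx²+4x³)/(24EI) = -16·(12³-6·12·8²+4·8³)/(24·20000) = 52/1875 rad
Load 3 — applied couple M₀=19 kN·m at a=24/5 m (b=L-a=36/5):
  θ_3 = (M₀x²/(2L)-M₀(x-a)+C₁)/EI  [x>a] with C₁=M₀(3b²-L²)/(6L)=76/25 = (19·8²/(2·12)-19·(8-(24/5))+(76/25))/20000 = -133/375000 rad
Load 4 — applied couple M₀=19 kN·m at a=6 m (b=L-a=6):
  θ_4 = (M₀x²/(2L)-M₀(x-a)+C₁)/EI  [x>a] with C₁=M₀(3b²-L²)/(6L)=-19/2 = (19·8²/(2·12)-19·(8-6)+(-19/2))/20000 = 19/120000 rad
Superposition: θ = Σ θ_i = 53491/3000000 rad ≈ 0.017830 rad

θ(8) = 53491/3000000 rad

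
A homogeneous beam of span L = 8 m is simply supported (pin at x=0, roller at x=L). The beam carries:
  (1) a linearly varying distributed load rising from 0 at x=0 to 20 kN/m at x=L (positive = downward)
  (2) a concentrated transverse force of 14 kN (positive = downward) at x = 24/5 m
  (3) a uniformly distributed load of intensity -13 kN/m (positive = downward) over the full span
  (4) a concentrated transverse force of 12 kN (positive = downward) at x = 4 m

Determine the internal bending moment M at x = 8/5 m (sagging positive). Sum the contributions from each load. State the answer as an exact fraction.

M(8/5) = -176/25 kN·m

Load 1 — triangular load w₀=20 kN/m (0→w₀ over full span):
  M_1 = w₀Lx/6 - w₀x³/(6L) = 20·8·(8/5)/6 - 20·(8/5)³/(6·8) = 1024/25 kN·m
Load 2 — point force P=14 kN at a=24/5 m (b=L-a=16/5):
  M_2 = Pbx/L  [x≤a] = 14·(16/5)·(8/5)/8 = 224/25 kN·m
Load 3 — uniform load w=-13 kN/m over full span:
  M_3 = wx(L-x)/2 = (-13)·(8/5)·(8-(8/5))/2 = -1664/25 kN·m
Load 4 — point force P=12 kN at a=4 m (b=L-a=4):
  M_4 = Pbx/L  [x≤a] = 12·4·(8/5)/8 = 48/5 kN·m
Superposition: M = Σ M_i = -176/25 kN·m ≈ -7.040000 kN·m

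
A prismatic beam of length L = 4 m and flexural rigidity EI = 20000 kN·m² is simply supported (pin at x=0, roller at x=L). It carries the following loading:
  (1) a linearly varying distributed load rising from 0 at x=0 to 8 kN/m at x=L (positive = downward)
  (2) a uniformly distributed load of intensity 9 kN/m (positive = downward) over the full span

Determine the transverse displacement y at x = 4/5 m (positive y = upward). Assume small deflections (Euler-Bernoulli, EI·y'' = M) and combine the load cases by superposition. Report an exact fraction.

y(4/5) = -37108/29296875 m

Load 1 — triangular load w₀=8 kN/m (0→w₀ over full span):
  y_1 = -w₀x(7L⁴-10L²x²+3x⁴)/(360LEI) = -8·(4/5)·(7·4⁴-10·4²·(4/5)²+3·(4/5)⁴)/(360·4·20000) = -11008/29296875 m
Load 2 — uniform load w=9 kN/m over full span:
  y_2 = -wx(L³-2Lx²+x³)/(24EI) = -9·(4/5)·(4³-2·4·(4/5)²+(4/5)³)/(24·20000) = -348/390625 m
Superposition: y = Σ y_i = -37108/29296875 m ≈ -0.001267 m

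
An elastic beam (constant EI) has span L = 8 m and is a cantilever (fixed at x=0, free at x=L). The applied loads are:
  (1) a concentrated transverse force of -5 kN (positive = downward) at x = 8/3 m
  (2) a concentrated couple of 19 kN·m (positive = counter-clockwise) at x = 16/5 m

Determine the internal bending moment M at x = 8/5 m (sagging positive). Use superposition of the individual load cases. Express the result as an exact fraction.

M(8/5) = 73/3 kN·m

Load 1 — point force P=-5 kN at a=8/3 m (b=L-a=16/3):
  M_1 = -P(a-x)  [x≤a] = -(-5)·((8/3)-(8/5)) = 16/3 kN·m
Load 2 — applied couple M₀=19 kN·m at a=16/5 m (b=L-a=24/5):
  M_2 = M₀  [x≤a] = 19 = 19 kN·m
Superposition: M = Σ M_i = 73/3 kN·m ≈ 24.333333 kN·m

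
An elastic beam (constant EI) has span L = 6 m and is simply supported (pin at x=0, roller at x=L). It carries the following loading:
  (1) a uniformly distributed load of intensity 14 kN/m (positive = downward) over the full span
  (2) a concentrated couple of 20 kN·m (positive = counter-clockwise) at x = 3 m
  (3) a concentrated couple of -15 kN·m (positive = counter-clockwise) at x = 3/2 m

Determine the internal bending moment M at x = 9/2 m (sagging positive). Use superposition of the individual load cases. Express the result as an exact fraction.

M(9/2) = 46 kN·m

Load 1 — uniform load w=14 kN/m over full span:
  M_1 = wx(L-x)/2 = 14·(9/2)·(6-(9/2))/2 = 189/4 kN·m
Load 2 — applied couple M₀=20 kN·m at a=3 m (b=L-a=3):
  M_2 = M₀x/L - M₀  [x>a] = 20·(9/2)/6 - 20 = -5 kN·m
Load 3 — applied couple M₀=-15 kN·m at a=3/2 m (b=L-a=9/2):
  M_3 = M₀x/L - M₀  [x>a] = (-15)·(9/2)/6 - (-15) = 15/4 kN·m
Superposition: M = Σ M_i = 46 kN·m ≈ 46.000000 kN·m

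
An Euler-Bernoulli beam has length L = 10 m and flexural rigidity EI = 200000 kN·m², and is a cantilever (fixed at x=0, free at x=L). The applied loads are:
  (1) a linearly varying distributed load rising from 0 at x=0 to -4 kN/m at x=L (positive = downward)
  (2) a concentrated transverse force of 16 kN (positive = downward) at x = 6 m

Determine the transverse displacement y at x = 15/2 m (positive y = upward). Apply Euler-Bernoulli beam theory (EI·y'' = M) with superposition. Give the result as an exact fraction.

y(15/2) = 107373/25600000 m

Load 1 — triangular load w₀=-4 kN/m (0→w₀ over full span):
  y_1 = (w₀Lx³/12-w₀L²x²/6-w₀x⁵/(120L))/EI = ((-4)·10·(15/2)³/12-(-4)·10²·(15/2)²/6-(-4)·(15/2)⁵/(120·10))/200000 = 2481/204800 m
Load 2 — point force P=16 kN at a=6 m (b=L-a=4):
  y_2 = -Pa²(3x-a)/(6EI)  [x>a] = -16·6²·(3·(15/2)-6)/(6·200000) = -99/12500 m
Superposition: y = Σ y_i = 107373/25600000 m ≈ 0.004194 m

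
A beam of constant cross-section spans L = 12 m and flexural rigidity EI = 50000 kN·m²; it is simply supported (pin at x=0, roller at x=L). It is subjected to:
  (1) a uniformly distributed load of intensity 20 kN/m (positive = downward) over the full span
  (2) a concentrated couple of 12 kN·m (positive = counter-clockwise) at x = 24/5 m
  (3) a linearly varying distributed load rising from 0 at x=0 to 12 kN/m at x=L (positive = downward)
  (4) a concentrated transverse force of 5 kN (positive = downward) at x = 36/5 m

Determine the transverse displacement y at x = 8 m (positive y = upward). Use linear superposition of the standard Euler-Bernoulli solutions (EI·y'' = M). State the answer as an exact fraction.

Load 1 — uniform load w=20 kN/m over full span:
  y_1 = -wx(L³-2Lx²+x³)/(24EI) = -20·8·(12³-2·12·8²+8³)/(24·50000) = -176/1875 m
Load 2 — applied couple M₀=12 kN·m at a=24/5 m (b=L-a=36/5):
  y_2 = (M₀x³/(6L)-M₀(x-a)²/2+C₁x)/EI  [x>a] with C₁=M₀(3b²-L²)/(6L)=48/25 = (12·8³/(6·12)-12·(8-(24/5))²/2+(48/25)·8)/50000 = 184/234375 m
Load 3 — triangular load w₀=12 kN/m (0→w₀ over full span):
  y_3 = -w₀x(7L⁴-10L²x²+3x⁴)/(360LEI) = -12·8·(7·12⁴-10·12²·8²+3·8⁴)/(360·12·50000) = -272/9375 m
Load 4 — point force P=5 kN at a=36/5 m (b=L-a=24/5):
  y_4 = -Pa(L-x)(2Lx-a²-x²)/(6LEI)  [x>a] = -5·(36/5)·(12-8)·(2·12·8-(36/5)²-8²)/(6·12·50000) = -238/78125 m
Superposition: y = Σ y_i = -5866/46875 m ≈ -0.125141 m

y(8) = -5866/46875 m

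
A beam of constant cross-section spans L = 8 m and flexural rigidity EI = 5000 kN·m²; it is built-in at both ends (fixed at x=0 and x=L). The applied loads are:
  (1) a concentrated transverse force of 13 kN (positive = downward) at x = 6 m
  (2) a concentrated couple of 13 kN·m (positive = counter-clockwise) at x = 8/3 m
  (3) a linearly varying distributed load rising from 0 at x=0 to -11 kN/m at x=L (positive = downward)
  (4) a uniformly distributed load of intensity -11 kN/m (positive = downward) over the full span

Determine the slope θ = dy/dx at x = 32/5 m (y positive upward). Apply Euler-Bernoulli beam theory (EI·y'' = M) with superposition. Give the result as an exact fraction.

θ(32/5) = -59893/4687500 rad

Load 1 — point force P=13 kN at a=6 m (b=L-a=2):
  θ_1 = Pa²(L-x)(2bL-(3b+a)(L-x))/(2L³EI)  [x>a] = 13·6²·(8-(32/5))·(2·2·8-(3·2+6)·(8-(32/5)))/(2·8³·5000) = 117/62500 rad
Load 2 — applied couple M₀=13 kN·m at a=8/3 m (b=L-a=16/3):
  θ_2 = (R_Ax²/2 - M_Ax - M₀(x-a))/EI  [x>a] with R_A=13/6, M_A=0 = ((13/6)·(32/5)²/2 - 0·(32/5) - 13·((32/5)-(8/3)))/5000 = -13/15625 rad
Load 3 — triangular load w₀=-11 kN/m (0→w₀ over full span):
  θ_3 = -w₀(2x(L-x)(L-2x)(x+2L)+x²(L-x)²)/(120LEI) = -(-11)·(2·(32/5)·(8-(32/5))·(8-2·(32/5))·((32/5)+2·8)+(32/5)²·(8-(32/5))²)/(120·8·5000) = -5632/1171875 rad
Load 4 — uniform load w=-11 kN/m over full span:
  θ_4 = -wx(L-x)(L-2x)/(12EI) = -(-11)·(32/5)·(8-(32/5))·(8-2·(32/5))/(12·5000) = -704/78125 rad
Superposition: θ = Σ θ_i = -59893/4687500 rad ≈ -0.012777 rad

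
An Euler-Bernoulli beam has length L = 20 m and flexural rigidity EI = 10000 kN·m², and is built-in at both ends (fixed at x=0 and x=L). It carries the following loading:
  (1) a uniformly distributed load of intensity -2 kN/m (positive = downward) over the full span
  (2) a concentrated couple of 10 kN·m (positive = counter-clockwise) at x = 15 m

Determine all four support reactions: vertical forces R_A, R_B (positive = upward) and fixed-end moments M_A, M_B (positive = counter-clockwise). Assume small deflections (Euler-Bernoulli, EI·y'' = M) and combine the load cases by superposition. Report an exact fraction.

R_A = -311/16 kN, M_A = -1525/24 kN·m, R_B = -329/16 kN, M_B = 1555/24 kN·m

Load 1 — uniform load w=-2 kN/m over full span:
  R_A = wL/2 = (-2)·20/2 = -20 kN
  M_A = wL²/12 = (-2)·20²/12 = -200/3 kN·m
  R_B = wL/2 = (-2)·20/2 = -20 kN
  M_B = -wL²/12 = -(-2)·20²/12 = 200/3 kN·m
Load 2 — applied couple M₀=10 kN·m at a=15 m (b=L-a=5):
  R_A = 6M₀ab/L³ = 6·10·15·5/20³ = 9/16 kN
  M_A = M₀b(2a-b)/L² = 10·5·(2·15-5)/20² = 25/8 kN·m
  R_B = -6M₀ab/L³ = -6·10·15·5/20³ = -9/16 kN
  M_B = M₀a(2b-a)/L² = 10·15·(2·5-15)/20² = -15/8 kN·m
Superposition: R_A = -311/16 kN, M_A = -1525/24 kN·m, R_B = -329/16 kN, M_B = 1555/24 kN·m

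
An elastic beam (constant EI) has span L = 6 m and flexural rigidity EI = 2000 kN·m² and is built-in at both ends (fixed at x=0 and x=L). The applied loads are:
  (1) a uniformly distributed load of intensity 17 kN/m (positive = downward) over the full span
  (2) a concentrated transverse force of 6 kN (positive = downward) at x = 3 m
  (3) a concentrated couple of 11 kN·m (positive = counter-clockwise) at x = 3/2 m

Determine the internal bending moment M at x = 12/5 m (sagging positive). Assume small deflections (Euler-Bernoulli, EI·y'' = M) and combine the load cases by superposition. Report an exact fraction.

M(12/5) = 8461/400 kN·m

Load 1 — uniform load w=17 kN/m over full span:
  M_1 = wLx/2 - wL²/12 - wx²/2 = 17·6·(12/5)/2 - 17·6²/12 - 17·(12/5)²/2 = 561/25 kN·m
Load 2 — point force P=6 kN at a=3 m (b=L-a=3):
  M_2 = Pb²(3a+b)x/L³ - Pab²/L²  [x≤a] = 6·3²·(3·3+3)·(12/5)/6³ - 6·3·3²/6² = 27/10 kN·m
Load 3 — applied couple M₀=11 kN·m at a=3/2 m (b=L-a=9/2):
  M_3 = R_Ax - M_A - M₀  [x>a] with R_A=33/16, M_A=-33/16 = (33/16)·(12/5) - (-33/16) - 11 = -319/80 kN·m
Superposition: M = Σ M_i = 8461/400 kN·m ≈ 21.152500 kN·m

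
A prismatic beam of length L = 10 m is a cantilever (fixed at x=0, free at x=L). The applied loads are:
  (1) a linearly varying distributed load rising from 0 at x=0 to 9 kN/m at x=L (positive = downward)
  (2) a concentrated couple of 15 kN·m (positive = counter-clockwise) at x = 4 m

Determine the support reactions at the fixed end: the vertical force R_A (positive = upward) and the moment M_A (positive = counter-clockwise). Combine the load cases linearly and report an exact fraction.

Load 1 — triangular load w₀=9 kN/m (0→w₀ over full span):
  R_A = w₀L/2 = 9·10/2 = 45 kN
  M_A = w₀L²/3 = 9·10²/3 = 300 kN·m
Load 2 — applied couple M₀=15 kN·m at a=4 m (b=L-a=6):
  R_A = 0 kN
  M_A = -M₀ = -15 kN·m
Superposition: R_A = 45 kN, M_A = 285 kN·m

R_A = 45 kN, M_A = 285 kN·m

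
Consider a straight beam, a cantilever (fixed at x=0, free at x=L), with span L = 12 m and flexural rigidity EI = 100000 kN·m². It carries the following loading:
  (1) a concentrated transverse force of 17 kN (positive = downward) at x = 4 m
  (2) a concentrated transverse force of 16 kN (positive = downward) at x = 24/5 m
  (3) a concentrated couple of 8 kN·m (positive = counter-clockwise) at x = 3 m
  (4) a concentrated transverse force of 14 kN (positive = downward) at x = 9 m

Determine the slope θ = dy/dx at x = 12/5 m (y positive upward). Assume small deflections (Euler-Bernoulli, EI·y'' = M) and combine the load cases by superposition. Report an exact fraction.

Load 1 — point force P=17 kN at a=4 m (b=L-a=8):
  θ_1 = -Px(2a-x)/(2EI)  [x≤a] = -17·(12/5)·(2·4-(12/5))/(2·100000) = -357/312500 rad
Load 2 — point force P=16 kN at a=24/5 m (b=L-a=36/5):
  θ_2 = -Px(2a-x)/(2EI)  [x≤a] = -16·(12/5)·(2·(24/5)-(12/5))/(2·100000) = -108/78125 rad
Load 3 — applied couple M₀=8 kN·m at a=3 m (b=L-a=9):
  θ_3 = M₀x/EI  [x≤a] = 8·(12/5)/100000 = 3/15625 rad
Load 4 — point force P=14 kN at a=9 m (b=L-a=3):
  θ_4 = -Px(2a-x)/(2EI)  [x≤a] = -14·(12/5)·(2·9-(12/5))/(2·100000) = -819/312500 rad
Superposition: θ = Σ θ_i = -387/78125 rad ≈ -0.004954 rad

θ(12/5) = -387/78125 rad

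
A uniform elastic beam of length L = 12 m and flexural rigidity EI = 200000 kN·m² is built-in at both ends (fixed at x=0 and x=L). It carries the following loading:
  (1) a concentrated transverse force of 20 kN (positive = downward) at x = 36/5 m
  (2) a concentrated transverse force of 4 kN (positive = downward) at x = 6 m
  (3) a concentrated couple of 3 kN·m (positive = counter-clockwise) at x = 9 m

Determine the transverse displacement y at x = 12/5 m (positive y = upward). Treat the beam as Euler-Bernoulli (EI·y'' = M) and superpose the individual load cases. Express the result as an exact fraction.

Load 1 — point force P=20 kN at a=36/5 m (b=L-a=24/5):
  y_1 = -Pb²x²(3aL-(3a+b)x)/(6L³EI)  [x≤a] = -20·(24/5)²·(12/5)²·(3·(36/5)·12-(3·(36/5)+(24/5))·(12/5))/(6·12³·200000) = -2448/9765625 m
Load 2 — point force P=4 kN at a=6 m (b=L-a=6):
  y_2 = -Pb²x²(3aL-(3a+b)x)/(6L³EI)  [x≤a] = -4·6²·(12/5)²·(3·6·12-(3·6+6)·(12/5))/(6·12³·200000) = -99/1562500 m
Load 3 — applied couple M₀=3 kN·m at a=9 m (b=L-a=3):
  y_3 = (R_Ax³/6 - M_Ax²/2)/EI  [x≤a] with R_A=9/32, M_A=15/16 = ((9/32)·(12/5)³/6 - (15/16)·(12/5)²/2)/200000 = -513/50000000 m
Superposition: y = Σ y_i = -405369/1250000000 m ≈ -0.000324 m

y(12/5) = -405369/1250000000 m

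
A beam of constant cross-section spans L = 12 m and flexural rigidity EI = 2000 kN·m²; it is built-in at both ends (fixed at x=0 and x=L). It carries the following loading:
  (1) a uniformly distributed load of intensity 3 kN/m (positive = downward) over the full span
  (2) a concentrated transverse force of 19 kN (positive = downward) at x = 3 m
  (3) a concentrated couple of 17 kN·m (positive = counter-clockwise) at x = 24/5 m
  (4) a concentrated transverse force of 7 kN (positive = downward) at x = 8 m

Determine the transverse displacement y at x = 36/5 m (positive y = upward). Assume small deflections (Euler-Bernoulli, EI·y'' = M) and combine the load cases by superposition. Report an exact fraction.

Load 1 — uniform load w=3 kN/m over full span:
  y_1 = -wx²(L-x)²/(24EI) = -3·(36/5)²·(12-(36/5))²/(24·2000) = -5832/78125 m
Load 2 — point force P=19 kN at a=3 m (b=L-a=9):
  y_2 = -Pa²(L-x)²(3bL-(3b+a)(L-x))/(6L³EI)  [x>a] = -19·3²·(12-(36/5))²·(3·9·12-(3·9+3)·(12-(36/5)))/(6·12³·2000) = -171/5000 m
Load 3 — applied couple M₀=17 kN·m at a=24/5 m (b=L-a=36/5):
  y_3 = (R_Ax³/6 - M_Ax²/2 - M₀(x-a)²/2)/EI  [x>a] with R_A=51/25, M_A=51/25 = ((51/25)·(36/5)³/6 - (51/25)·(36/5)²/2 - 17·((36/5)-(24/5))²/2)/2000 = 4896/390625 m
Load 4 — point force P=7 kN at a=8 m (b=L-a=4):
  y_4 = -Pb²x²(3aL-(3a+b)x)/(6L³EI)  [x≤a] = -7·4²·(36/5)²·(3·8·12-(3·8+4)·(36/5))/(6·12³·2000) = -378/15625 m
Superposition: y = Σ y_i = -376587/3125000 m ≈ -0.120508 m

y(36/5) = -376587/3125000 m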